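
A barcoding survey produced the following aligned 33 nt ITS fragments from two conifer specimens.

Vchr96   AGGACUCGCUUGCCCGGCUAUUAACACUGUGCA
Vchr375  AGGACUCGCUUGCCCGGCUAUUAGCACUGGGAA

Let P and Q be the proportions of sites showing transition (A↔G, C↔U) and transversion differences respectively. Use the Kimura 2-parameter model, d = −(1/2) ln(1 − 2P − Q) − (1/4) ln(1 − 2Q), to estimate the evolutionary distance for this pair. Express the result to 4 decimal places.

The sequences differ at positions 24 (A/G, transition), 30 (U/G, transversion), 32 (C/A, transversion).
Of the 3 differences, 1 transition and 2 transversions over 33 sites: P = 1/33 = 0.030303, Q = 2/33 = 0.060606.
d = −0.5·ln(0.878788) − 0.25·ln(0.878788) = −0.5·(-0.129212) − 0.25·(-0.129212) = 0.0969.

0.0969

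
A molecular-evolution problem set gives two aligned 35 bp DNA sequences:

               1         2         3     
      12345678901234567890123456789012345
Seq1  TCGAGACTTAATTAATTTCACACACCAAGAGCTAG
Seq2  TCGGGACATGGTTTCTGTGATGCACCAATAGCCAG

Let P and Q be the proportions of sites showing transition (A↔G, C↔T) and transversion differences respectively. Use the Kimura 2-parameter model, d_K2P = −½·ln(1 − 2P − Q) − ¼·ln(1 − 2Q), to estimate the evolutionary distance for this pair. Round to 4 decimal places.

Mismatches occur at site 4 (A/G, transition), site 8 (T/A, transversion), site 10 (A/G, transition), site 11 (A/G, transition), site 14 (A/T, transversion), site 15 (A/C, transversion), site 17 (T/G, transversion), site 19 (C/G, transversion), site 21 (C/T, transition), site 22 (A/G, transition), site 29 (G/T, transversion), site 33 (T/C, transition).
Of the 12 differences, 6 transitions and 6 transversions over 35 sites: P = 6/35 = 0.171429, Q = 6/35 = 0.171429.
d = −0.5·ln(0.485713) − 0.25·ln(0.657142) = −0.5·(-0.722137) − 0.25·(-0.419855) = 0.4660.

0.4660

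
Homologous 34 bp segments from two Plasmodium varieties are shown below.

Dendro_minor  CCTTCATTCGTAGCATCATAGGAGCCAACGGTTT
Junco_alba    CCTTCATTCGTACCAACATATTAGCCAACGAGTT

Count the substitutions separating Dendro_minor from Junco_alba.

The sequences differ at positions 13 (G/C), 16 (T/A), 21 (G/T), 22 (G/T), 31 (G/A), 32 (T/G).
That gives 6 mismatches out of 34 aligned sites, so the Hamming distance is 6.

6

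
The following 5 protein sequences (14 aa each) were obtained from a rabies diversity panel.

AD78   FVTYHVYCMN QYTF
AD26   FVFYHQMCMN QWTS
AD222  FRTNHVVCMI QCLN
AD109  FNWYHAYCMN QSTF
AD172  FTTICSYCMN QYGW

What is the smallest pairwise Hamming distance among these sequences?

Pairwise Hamming distances:
  AD78 vs AD26: 5
  AD78 vs AD222: 7
  AD78 vs AD109: 4
  AD78 vs AD172: 6
  AD26 vs AD222: 9
  AD26 vs AD109: 6
  AD26 vs AD172: 9
  AD222 vs AD109: 9
  AD222 vs AD172: 9
  AD109 vs AD172: 8
The smallest is 4, between AD78 and AD109.

4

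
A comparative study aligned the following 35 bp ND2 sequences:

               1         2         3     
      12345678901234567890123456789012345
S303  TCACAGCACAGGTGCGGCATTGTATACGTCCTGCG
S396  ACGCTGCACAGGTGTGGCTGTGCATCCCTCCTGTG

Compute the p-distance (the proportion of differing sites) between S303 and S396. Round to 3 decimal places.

Differing sites — 1:T/A; 3:A/G; 5:A/T; 15:C/T; 19:A/T; 20:T/G; 23:T/C; 26:A/C; 28:G/C; 34:C/T.
There are 10 differences over 35 sites, so p = 10/35 = 0.286.

0.286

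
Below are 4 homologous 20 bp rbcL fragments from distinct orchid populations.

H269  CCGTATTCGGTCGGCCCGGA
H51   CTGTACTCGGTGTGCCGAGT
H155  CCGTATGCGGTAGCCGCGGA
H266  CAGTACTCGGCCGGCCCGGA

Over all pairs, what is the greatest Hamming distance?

10

Pairwise Hamming distances:
  H269 vs H51: 7
  H269 vs H155: 4
  H269 vs H266: 3
  H51 vs H155: 10
  H51 vs H266: 7
  H155 vs H266: 7
The largest is 10, between H51 and H155.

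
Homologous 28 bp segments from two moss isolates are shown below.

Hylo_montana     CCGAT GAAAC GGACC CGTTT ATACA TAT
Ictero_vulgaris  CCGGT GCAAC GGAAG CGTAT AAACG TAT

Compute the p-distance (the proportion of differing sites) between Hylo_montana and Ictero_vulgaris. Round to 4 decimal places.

0.2500

The sequences differ at positions 4 (A/G), 7 (A/C), 14 (C/A), 15 (C/G), 19 (T/A), 22 (T/A), 25 (A/G).
There are 7 differences over 28 sites, so p = 7/28 = 0.2500.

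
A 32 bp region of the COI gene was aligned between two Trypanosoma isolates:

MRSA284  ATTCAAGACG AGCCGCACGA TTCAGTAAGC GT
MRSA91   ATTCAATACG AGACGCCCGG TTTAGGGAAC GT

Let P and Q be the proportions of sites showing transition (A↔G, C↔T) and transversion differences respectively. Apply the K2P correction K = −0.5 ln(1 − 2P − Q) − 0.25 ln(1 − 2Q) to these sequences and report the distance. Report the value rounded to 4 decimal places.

Differing sites — 7:G/T (Tv); 13:C/A (Tv); 17:A/C (Tv); 20:A/G (Ti); 23:C/T (Ti); 26:T/G (Tv); 27:A/G (Ti); 29:G/A (Ti).
Of the 8 differences, 4 transitions and 4 transversions over 32 sites: P = 4/32 = 0.125000, Q = 4/32 = 0.125000.
d = −0.5·ln(0.625000) − 0.25·ln(0.750000) = −0.5·(-0.470004) − 0.25·(-0.287682) = 0.3069.

0.3069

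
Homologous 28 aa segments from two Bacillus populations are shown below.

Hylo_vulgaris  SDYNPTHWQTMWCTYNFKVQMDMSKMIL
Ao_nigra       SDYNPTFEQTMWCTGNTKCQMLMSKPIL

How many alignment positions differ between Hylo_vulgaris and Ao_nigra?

7

Differing sites — 7:H/F; 8:W/E; 15:Y/G; 17:F/T; 19:V/C; 22:D/L; 26:M/P.
That gives 7 mismatches out of 28 aligned sites, so the Hamming distance is 7.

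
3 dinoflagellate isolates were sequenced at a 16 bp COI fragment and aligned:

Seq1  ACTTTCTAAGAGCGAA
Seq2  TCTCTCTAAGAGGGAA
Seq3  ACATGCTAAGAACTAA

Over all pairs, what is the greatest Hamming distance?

7

Pairwise Hamming distances:
  Seq1 vs Seq2: 3
  Seq1 vs Seq3: 4
  Seq2 vs Seq3: 7
The largest is 7, between Seq2 and Seq3.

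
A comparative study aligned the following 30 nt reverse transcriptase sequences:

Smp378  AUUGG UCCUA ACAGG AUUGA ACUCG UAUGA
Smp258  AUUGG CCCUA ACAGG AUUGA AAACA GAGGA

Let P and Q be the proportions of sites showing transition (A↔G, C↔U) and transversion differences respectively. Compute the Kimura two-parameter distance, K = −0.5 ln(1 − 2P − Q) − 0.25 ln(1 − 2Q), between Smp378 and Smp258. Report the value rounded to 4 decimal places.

0.2326

Differing sites — 6:U/C (Ti); 22:C/A (Tv); 23:U/A (Tv); 25:G/A (Ti); 26:U/G (Tv); 28:U/G (Tv).
Of the 6 differences, 2 transitions and 4 transversions over 30 sites: P = 2/30 = 0.066667, Q = 4/30 = 0.133333.
d = −0.5·ln(0.733333) − 0.25·ln(0.733334) = −0.5·(-0.310155) − 0.25·(-0.310154) = 0.2326.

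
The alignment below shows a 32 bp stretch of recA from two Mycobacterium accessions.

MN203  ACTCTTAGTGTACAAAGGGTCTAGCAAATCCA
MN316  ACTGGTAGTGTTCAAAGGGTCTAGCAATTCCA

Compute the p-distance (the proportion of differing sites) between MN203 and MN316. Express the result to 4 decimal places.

Mismatches occur at site 4 (C→G), site 5 (T→G), site 12 (A→T), site 28 (A→T).
There are 4 differences over 32 sites, so p = 4/32 = 0.1250.

0.1250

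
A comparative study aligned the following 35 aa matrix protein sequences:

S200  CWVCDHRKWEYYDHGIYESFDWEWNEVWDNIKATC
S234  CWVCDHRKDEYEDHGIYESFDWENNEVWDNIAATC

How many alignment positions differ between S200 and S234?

The sequences differ at positions 9 (W/D), 12 (Y/E), 24 (W/N), 32 (K/A).
That gives 4 mismatches out of 35 aligned sites, so the Hamming distance is 4.

4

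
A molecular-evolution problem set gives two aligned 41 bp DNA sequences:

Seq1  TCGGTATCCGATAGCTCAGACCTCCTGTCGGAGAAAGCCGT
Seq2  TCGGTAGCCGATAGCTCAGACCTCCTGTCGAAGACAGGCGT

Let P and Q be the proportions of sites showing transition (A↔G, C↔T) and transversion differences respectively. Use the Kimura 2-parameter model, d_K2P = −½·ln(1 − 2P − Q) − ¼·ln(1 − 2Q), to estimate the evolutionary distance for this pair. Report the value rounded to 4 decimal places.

The sequences differ at positions 7 (T/G, transversion), 31 (G/A, transition), 35 (A/C, transversion), 38 (C/G, transversion).
Of the 4 differences, 1 transition and 3 transversions over 41 sites: P = 1/41 = 0.024390, Q = 3/41 = 0.073171.
d = −0.5·ln(0.878049) − 0.25·ln(0.853658) = −0.5·(-0.130053) − 0.25·(-0.158225) = 0.1046.

0.1046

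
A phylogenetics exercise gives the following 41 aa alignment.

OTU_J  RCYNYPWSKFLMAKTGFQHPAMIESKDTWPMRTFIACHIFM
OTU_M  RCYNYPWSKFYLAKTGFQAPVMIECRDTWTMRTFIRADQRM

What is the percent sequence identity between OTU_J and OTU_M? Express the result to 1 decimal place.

70.7%

The sequences differ at positions 11 (L/Y), 12 (M/L), 19 (H/A), 21 (A/V), 25 (S/C), 26 (K/R), 30 (P/T), 36 (A/R), 37 (C/A), 38 (H/D), 39 (I/Q), 40 (F/R).
29 of the 41 sites match, so the percent identity is 29/41 × 100 = 70.7%.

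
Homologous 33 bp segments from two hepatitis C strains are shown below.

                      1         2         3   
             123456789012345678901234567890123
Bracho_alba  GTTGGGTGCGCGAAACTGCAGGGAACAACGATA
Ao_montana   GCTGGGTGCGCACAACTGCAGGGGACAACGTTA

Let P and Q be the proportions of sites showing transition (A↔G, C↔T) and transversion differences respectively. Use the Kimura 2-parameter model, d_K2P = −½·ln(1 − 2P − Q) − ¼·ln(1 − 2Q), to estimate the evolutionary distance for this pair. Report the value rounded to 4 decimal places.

0.1711

Differing sites — 2:T/C (Ti); 12:G/A (Ti); 13:A/C (Tv); 24:A/G (Ti); 31:A/T (Tv).
Of the 5 differences, 3 transitions and 2 transversions over 33 sites: P = 3/33 = 0.090909, Q = 2/33 = 0.060606.
d = −0.5·ln(0.757576) − 0.25·ln(0.878788) = −0.5·(-0.277631) − 0.25·(-0.129212) = 0.1711.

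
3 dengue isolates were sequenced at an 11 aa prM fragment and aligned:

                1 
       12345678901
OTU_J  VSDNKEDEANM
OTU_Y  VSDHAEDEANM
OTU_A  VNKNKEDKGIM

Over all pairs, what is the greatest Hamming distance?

7

Pairwise Hamming distances:
  OTU_J vs OTU_Y: 2
  OTU_J vs OTU_A: 5
  OTU_Y vs OTU_A: 7
The largest is 7, between OTU_Y and OTU_A.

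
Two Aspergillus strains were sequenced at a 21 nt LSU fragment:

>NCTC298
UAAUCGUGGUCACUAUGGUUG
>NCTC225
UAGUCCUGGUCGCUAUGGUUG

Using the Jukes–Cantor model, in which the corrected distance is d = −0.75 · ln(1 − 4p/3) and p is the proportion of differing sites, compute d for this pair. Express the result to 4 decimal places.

The sequences differ at positions 3 (A/G), 6 (G/C), 12 (A/G).
p = 3/21 = 0.142857.
d = −0.75 · ln(1 − (4/3)·0.142857) = −0.75 · ln(0.809524) = −0.75 · (-0.211309) = 0.1585.

0.1585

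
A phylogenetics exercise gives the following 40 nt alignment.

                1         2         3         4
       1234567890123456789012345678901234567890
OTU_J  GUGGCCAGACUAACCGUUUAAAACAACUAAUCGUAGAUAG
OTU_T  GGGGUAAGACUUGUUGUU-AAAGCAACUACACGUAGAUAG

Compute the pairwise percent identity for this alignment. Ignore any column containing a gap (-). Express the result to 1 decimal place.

Excluding the 1 gap column leaves 39 comparable sites.
Differing sites — 2:U/G; 5:C/U; 6:C/A; 12:A/U; 13:A/G; 14:C/U; 15:C/U; 23:A/G; 30:A/C; 31:U/A.
29 of the 39 comparable sites match, so the percent identity is 29/39 × 100 = 74.4%.

74.4%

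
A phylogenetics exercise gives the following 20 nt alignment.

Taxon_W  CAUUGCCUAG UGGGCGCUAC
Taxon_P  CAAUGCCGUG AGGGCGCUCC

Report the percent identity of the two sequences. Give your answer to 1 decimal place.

The sequences differ at positions 3 (U/A), 8 (U/G), 9 (A/U), 11 (U/A), 19 (A/C).
15 of the 20 sites match, so the percent identity is 15/20 × 100 = 75.0%.

75.0%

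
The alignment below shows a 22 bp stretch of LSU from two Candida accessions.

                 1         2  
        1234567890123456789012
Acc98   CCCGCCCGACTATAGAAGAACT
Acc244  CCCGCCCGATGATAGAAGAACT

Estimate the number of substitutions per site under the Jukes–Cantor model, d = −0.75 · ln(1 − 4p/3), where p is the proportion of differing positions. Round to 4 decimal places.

Differing sites — 10:C/T; 11:T/G.
p = 2/22 = 0.090909.
d = −0.75 · ln(1 − (4/3)·0.090909) = −0.75 · ln(0.878788) = −0.75 · (-0.129212) = 0.0969.

0.0969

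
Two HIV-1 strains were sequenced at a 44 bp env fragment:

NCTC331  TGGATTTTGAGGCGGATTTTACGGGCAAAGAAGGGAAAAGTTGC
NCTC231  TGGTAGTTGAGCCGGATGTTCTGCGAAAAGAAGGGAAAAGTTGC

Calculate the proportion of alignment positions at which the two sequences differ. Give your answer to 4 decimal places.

Mismatches occur at site 4 (A→T), site 5 (T→A), site 6 (T→G), site 12 (G→C), site 18 (T→G), site 21 (A→C), site 22 (C→T), site 24 (G→C), site 26 (C→A).
There are 9 differences over 44 sites, so p = 9/44 = 0.2045.

0.2045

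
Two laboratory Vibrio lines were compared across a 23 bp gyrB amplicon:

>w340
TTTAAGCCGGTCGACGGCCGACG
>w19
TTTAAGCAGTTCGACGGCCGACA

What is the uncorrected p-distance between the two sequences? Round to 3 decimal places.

The sequences differ at positions 8 (C/A), 10 (G/T), 23 (G/A).
There are 3 differences over 23 sites, so p = 3/23 = 0.130.

0.130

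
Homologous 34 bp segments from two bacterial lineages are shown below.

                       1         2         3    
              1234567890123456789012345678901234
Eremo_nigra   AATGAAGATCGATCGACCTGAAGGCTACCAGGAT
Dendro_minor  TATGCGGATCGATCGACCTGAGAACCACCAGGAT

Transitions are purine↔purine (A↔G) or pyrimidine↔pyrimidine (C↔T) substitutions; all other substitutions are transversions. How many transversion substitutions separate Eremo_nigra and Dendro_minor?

2

Mismatches occur at site 1 (A↔T, transversion), site 5 (A↔C, transversion), site 6 (A↔G, transition), site 22 (A↔G, transition), site 23 (G↔A, transition), site 24 (G↔A, transition), site 26 (T↔C, transition).
Of the 7 differences, 5 transitions and 2 transversions, so the answer is 2.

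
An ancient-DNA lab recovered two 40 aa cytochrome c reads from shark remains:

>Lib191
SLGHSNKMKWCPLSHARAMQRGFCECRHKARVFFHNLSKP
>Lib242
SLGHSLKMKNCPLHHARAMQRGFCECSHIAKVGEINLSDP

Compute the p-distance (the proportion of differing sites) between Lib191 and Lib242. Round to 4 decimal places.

0.2500

Mismatches occur at site 6 (N→L), site 10 (W→N), site 14 (S→H), site 27 (R→S), site 29 (K→I), site 31 (R→K), site 33 (F→G), site 34 (F→E), site 35 (H→I), site 39 (K→D).
There are 10 differences over 40 sites, so p = 10/40 = 0.2500.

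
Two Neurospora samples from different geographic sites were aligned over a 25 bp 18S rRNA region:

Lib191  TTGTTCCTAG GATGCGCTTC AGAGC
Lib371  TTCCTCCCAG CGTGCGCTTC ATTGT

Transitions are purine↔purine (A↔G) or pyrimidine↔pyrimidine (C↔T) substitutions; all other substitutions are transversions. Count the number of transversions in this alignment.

Mismatches occur at site 3 (G→C, transversion), site 4 (T→C, transition), site 8 (T→C, transition), site 11 (G→C, transversion), site 12 (A→G, transition), site 22 (G→T, transversion), site 23 (A→T, transversion), site 25 (C→T, transition).
Of the 8 differences, 4 transitions and 4 transversions, so the answer is 4.

4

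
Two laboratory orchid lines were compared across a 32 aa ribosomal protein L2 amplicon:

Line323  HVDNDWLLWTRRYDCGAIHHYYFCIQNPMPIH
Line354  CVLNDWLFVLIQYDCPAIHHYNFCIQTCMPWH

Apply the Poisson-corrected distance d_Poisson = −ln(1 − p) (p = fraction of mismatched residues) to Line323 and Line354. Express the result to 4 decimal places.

The sequences differ at positions 1 (H/C), 3 (D/L), 8 (L/F), 9 (W/V), 10 (T/L), 11 (R/I), 12 (R/Q), 16 (G/P), 22 (Y/N), 27 (N/T), 28 (P/C), 31 (I/W).
p = 12/32 = 0.375000.
d = −ln(1 − 0.375000) = −ln(0.625000) = 0.4700.

0.4700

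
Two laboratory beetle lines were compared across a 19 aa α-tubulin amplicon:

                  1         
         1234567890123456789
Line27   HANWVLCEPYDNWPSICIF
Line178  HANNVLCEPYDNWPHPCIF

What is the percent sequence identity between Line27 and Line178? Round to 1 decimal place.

Differing sites — 4:W/N; 15:S/H; 16:I/P.
16 of the 19 sites match, so the percent identity is 16/19 × 100 = 84.2%.

84.2%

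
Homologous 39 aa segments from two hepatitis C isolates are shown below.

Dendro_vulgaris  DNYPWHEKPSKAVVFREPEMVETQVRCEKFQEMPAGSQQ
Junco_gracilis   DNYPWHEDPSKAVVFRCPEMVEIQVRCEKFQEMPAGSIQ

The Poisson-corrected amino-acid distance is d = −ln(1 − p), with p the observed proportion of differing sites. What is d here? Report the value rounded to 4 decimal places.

The sequences differ at positions 8 (K/D), 17 (E/C), 23 (T/I), 38 (Q/I).
p = 4/39 = 0.102564.
d = −ln(1 − 0.102564) = −ln(0.897436) = 0.1082.

0.1082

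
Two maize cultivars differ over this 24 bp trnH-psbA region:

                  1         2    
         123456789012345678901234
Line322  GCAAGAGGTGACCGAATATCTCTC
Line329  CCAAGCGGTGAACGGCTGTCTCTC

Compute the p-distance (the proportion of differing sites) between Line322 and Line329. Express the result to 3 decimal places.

0.250

The sequences differ at positions 1 (G/C), 6 (A/C), 12 (C/A), 15 (A/G), 16 (A/C), 18 (A/G).
There are 6 differences over 24 sites, so p = 6/24 = 0.250.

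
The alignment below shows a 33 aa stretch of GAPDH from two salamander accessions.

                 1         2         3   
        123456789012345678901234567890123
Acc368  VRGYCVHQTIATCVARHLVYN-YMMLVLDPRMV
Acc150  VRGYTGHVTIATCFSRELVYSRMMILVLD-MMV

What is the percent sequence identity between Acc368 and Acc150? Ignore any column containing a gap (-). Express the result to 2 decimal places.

67.74%

Excluding the 2 gap columns leaves 31 comparable sites.
The sequences differ at positions 5 (C/T), 6 (V/G), 8 (Q/V), 14 (V/F), 15 (A/S), 17 (H/E), 21 (N/S), 23 (Y/M), 25 (M/I), 31 (R/M).
21 of the 31 comparable sites match, so the percent identity is 21/31 × 100 = 67.74%.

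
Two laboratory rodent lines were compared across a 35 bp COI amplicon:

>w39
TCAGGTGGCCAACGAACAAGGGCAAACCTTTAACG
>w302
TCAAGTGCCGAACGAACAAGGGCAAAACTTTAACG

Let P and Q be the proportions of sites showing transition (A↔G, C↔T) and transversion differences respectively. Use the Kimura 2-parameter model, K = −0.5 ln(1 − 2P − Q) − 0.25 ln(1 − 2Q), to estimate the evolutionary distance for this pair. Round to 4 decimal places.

0.1241

Differing sites — 4:G/A (Ti); 8:G/C (Tv); 10:C/G (Tv); 27:C/A (Tv).
Of the 4 differences, 1 transition and 3 transversions over 35 sites: P = 1/35 = 0.028571, Q = 3/35 = 0.085714.
d = −0.5·ln(0.857144) − 0.25·ln(0.828572) = −0.5·(-0.154149) − 0.25·(-0.188052) = 0.1241.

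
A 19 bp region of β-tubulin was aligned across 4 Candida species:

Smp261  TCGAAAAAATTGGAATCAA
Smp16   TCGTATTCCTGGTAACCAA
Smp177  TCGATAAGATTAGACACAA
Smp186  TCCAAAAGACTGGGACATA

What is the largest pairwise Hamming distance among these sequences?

Pairwise Hamming distances:
  Smp261 vs Smp16: 8
  Smp261 vs Smp177: 5
  Smp261 vs Smp186: 7
  Smp16 vs Smp177: 11
  Smp16 vs Smp186: 12
  Smp177 vs Smp186: 9
The largest is 12, between Smp16 and Smp186.

12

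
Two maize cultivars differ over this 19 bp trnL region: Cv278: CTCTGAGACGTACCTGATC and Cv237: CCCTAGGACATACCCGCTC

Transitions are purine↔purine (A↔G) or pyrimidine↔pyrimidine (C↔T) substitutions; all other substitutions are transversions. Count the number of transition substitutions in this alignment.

5

Differing sites — 2:T/C (Ti); 5:G/A (Ti); 6:A/G (Ti); 10:G/A (Ti); 15:T/C (Ti); 17:A/C (Tv).
Of the 6 differences, 5 transitions and 1 transversion, so the answer is 5.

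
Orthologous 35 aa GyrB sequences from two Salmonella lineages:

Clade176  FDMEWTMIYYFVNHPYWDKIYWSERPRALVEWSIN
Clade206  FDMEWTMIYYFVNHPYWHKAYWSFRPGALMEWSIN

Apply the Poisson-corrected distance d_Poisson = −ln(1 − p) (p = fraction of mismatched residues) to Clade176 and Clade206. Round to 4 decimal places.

The sequences differ at positions 18 (D/H), 20 (I/A), 24 (E/F), 27 (R/G), 30 (V/M).
p = 5/35 = 0.142857.
d = −ln(1 − 0.142857) = −ln(0.857143) = 0.1542.

0.1542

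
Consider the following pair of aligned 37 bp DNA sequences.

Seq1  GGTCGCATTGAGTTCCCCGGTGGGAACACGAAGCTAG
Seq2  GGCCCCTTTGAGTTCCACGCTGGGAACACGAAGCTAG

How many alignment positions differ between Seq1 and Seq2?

Mismatches occur at site 3 (T/C), site 5 (G/C), site 7 (A/T), site 17 (C/A), site 20 (G/C).
That gives 5 mismatches out of 37 aligned sites, so the Hamming distance is 5.

5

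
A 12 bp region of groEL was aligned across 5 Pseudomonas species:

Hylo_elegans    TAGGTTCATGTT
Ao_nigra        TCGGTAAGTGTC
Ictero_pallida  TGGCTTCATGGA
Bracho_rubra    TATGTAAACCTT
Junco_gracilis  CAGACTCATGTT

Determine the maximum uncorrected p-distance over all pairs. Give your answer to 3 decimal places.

Pairwise Hamming distances:
  Hylo_elegans vs Ao_nigra: 5
  Hylo_elegans vs Ictero_pallida: 4
  Hylo_elegans vs Bracho_rubra: 5
  Hylo_elegans vs Junco_gracilis: 3
  Ao_nigra vs Ictero_pallida: 7
  Ao_nigra vs Bracho_rubra: 6
  Ao_nigra vs Junco_gracilis: 8
  Ictero_pallida vs Bracho_rubra: 9
  Ictero_pallida vs Junco_gracilis: 6
  Bracho_rubra vs Junco_gracilis: 8
The largest is 9 mismatches, between Ictero_pallida and Bracho_rubra; p = 9/12 = 0.750.

0.750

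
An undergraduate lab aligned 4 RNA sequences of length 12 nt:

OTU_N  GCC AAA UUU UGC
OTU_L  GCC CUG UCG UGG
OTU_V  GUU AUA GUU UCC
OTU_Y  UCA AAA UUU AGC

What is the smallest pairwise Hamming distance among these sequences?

3

Pairwise Hamming distances:
  OTU_N vs OTU_L: 6
  OTU_N vs OTU_V: 5
  OTU_N vs OTU_Y: 3
  OTU_L vs OTU_V: 9
  OTU_L vs OTU_Y: 9
  OTU_V vs OTU_Y: 7
The smallest is 3, between OTU_N and OTU_Y.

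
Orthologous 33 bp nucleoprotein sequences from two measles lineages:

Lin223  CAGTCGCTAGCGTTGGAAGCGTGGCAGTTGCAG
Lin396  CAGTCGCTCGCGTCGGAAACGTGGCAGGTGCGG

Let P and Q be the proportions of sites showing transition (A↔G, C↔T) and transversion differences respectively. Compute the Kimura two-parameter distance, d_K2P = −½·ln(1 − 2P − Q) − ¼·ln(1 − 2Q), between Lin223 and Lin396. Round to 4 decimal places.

0.1711

Differing sites — 9:A/C (Tv); 14:T/C (Ti); 19:G/A (Ti); 28:T/G (Tv); 32:A/G (Ti).
Of the 5 differences, 3 transitions and 2 transversions over 33 sites: P = 3/33 = 0.090909, Q = 2/33 = 0.060606.
d = −0.5·ln(0.757576) − 0.25·ln(0.878788) = −0.5·(-0.277631) − 0.25·(-0.129212) = 0.1711.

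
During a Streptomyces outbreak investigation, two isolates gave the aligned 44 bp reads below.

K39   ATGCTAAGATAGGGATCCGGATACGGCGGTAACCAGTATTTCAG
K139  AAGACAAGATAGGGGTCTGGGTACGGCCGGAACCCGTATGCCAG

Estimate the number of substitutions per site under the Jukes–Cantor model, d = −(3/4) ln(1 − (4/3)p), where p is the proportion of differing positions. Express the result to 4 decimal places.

The sequences differ at positions 2 (T/A), 4 (C/A), 5 (T/C), 15 (A/G), 18 (C/T), 21 (A/G), 28 (G/C), 30 (T/G), 35 (A/C), 40 (T/G), 41 (T/C).
p = 11/44 = 0.250000.
d = −0.75 · ln(1 − (4/3)·0.250000) = −0.75 · ln(0.666667) = −0.75 · (-0.405465) = 0.3041.

0.3041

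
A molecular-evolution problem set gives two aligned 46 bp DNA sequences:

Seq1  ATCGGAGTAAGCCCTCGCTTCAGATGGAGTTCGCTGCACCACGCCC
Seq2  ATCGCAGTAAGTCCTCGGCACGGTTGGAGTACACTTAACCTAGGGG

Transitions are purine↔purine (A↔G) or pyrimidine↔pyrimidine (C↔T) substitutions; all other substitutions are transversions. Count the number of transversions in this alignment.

12

The sequences differ at positions 5 (G/C, transversion), 12 (C/T, transition), 18 (C/G, transversion), 19 (T/C, transition), 20 (T/A, transversion), 22 (A/G, transition), 24 (A/T, transversion), 31 (T/A, transversion), 33 (G/A, transition), 36 (G/T, transversion), 37 (C/A, transversion), 41 (A/T, transversion), 42 (C/A, transversion), 44 (C/G, transversion), 45 (C/G, transversion), 46 (C/G, transversion).
Of the 16 differences, 4 transitions and 12 transversions, so the answer is 12.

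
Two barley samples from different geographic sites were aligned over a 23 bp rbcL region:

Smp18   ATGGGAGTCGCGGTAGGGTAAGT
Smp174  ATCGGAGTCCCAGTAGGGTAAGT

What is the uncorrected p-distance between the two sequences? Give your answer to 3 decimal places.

0.130

The sequences differ at positions 3 (G/C), 10 (G/C), 12 (G/A).
There are 3 differences over 23 sites, so p = 3/23 = 0.130.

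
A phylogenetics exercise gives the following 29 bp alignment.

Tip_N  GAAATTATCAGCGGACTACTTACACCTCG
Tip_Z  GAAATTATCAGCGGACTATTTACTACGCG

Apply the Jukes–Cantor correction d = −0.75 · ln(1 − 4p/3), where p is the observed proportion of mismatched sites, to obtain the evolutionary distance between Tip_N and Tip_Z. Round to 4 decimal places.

0.1524

The sequences differ at positions 19 (C/T), 24 (A/T), 25 (C/A), 27 (T/G).
p = 4/29 = 0.137931.
d = −0.75 · ln(1 − (4/3)·0.137931) = −0.75 · ln(0.816092) = −0.75 · (-0.203228) = 0.1524.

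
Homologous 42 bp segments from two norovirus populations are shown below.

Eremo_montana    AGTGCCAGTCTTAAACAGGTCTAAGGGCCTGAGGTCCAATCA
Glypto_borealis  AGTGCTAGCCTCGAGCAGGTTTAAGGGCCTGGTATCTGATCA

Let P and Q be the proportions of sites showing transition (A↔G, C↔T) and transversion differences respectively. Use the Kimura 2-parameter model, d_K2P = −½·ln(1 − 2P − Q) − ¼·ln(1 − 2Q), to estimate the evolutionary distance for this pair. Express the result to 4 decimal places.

0.3588

Mismatches occur at site 6 (C↔T, transition), site 9 (T↔C, transition), site 12 (T↔C, transition), site 13 (A↔G, transition), site 15 (A↔G, transition), site 21 (C↔T, transition), site 32 (A↔G, transition), site 33 (G↔T, transversion), site 34 (G↔A, transition), site 37 (C↔T, transition), site 38 (A↔G, transition).
Of the 11 differences, 10 transitions and 1 transversion over 42 sites: P = 10/42 = 0.238095, Q = 1/42 = 0.023810.
d = −0.5·ln(0.500000) − 0.25·ln(0.952380) = −0.5·(-0.693147) − 0.25·(-0.048791) = 0.3588.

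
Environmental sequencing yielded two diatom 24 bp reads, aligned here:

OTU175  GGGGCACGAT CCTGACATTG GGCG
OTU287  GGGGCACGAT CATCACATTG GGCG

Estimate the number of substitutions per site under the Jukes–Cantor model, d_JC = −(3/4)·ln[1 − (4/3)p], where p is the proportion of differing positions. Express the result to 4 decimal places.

0.0883

Mismatches occur at site 12 (C↔A), site 14 (G↔C).
p = 2/24 = 0.083333.
d = −0.75 · ln(1 − (4/3)·0.083333) = −0.75 · ln(0.888889) = −0.75 · (-0.117783) = 0.0883.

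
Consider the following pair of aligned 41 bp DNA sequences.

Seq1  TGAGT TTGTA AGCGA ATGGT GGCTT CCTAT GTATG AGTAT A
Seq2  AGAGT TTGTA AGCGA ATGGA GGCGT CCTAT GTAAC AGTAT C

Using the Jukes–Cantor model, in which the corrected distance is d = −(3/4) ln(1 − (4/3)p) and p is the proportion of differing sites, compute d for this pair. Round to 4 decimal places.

The sequences differ at positions 1 (T/A), 20 (T/A), 24 (T/G), 34 (T/A), 35 (G/C), 41 (A/C).
p = 6/41 = 0.146341.
d = −0.75 · ln(1 − (4/3)·0.146341) = −0.75 · ln(0.804879) = −0.75 · (-0.217063) = 0.1628.

0.1628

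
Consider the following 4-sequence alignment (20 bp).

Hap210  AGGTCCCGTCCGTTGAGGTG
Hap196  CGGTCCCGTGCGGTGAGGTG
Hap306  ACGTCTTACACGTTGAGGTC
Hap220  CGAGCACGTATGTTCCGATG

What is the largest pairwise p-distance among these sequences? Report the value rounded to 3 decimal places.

Pairwise Hamming distances:
  Hap210 vs Hap196: 3
  Hap210 vs Hap306: 7
  Hap210 vs Hap220: 9
  Hap196 vs Hap306: 9
  Hap196 vs Hap220: 9
  Hap306 vs Hap220: 13
The largest is 13 mismatches, between Hap306 and Hap220; p = 13/20 = 0.650.

0.650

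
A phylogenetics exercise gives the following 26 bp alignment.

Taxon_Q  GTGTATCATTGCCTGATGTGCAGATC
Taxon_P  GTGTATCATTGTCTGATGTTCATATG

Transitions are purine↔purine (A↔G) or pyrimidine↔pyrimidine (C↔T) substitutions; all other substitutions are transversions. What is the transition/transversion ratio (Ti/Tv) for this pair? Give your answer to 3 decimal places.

The sequences differ at positions 12 (C/T, transition), 20 (G/T, transversion), 23 (G/T, transversion), 26 (C/G, transversion).
Of the 4 differences, 1 transition and 3 transversions, so Ti/Tv = 1/3 = 0.333.

0.333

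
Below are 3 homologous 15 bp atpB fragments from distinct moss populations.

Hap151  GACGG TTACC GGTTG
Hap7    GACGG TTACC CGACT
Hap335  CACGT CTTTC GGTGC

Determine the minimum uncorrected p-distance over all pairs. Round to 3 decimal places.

Pairwise Hamming distances:
  Hap151 vs Hap7: 4
  Hap151 vs Hap335: 7
  Hap7 vs Hap335: 9
The smallest is 4 mismatches, between Hap151 and Hap7; p = 4/15 = 0.267.

0.267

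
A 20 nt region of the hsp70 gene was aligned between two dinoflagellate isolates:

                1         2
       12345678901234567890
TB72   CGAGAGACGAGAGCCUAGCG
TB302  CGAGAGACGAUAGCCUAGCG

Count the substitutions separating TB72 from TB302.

Differing sites — 11:G/U.
That gives 1 mismatch out of 20 aligned sites, so the Hamming distance is 1.

1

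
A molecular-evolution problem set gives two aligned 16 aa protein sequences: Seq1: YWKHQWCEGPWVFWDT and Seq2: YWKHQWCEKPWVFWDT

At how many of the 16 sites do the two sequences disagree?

1

A single mismatch occurs at site 9 (G↔K).
That gives 1 mismatch out of 16 aligned sites, so the Hamming distance is 1.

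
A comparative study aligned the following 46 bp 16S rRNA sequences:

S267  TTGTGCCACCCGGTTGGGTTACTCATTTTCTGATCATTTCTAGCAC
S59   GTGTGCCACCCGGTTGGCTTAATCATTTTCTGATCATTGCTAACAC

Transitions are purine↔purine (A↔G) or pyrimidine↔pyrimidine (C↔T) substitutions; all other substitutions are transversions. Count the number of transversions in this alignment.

The sequences differ at positions 1 (T/G, transversion), 18 (G/C, transversion), 22 (C/A, transversion), 39 (T/G, transversion), 43 (G/A, transition).
Of the 5 differences, 1 transition and 4 transversions, so the answer is 4.

4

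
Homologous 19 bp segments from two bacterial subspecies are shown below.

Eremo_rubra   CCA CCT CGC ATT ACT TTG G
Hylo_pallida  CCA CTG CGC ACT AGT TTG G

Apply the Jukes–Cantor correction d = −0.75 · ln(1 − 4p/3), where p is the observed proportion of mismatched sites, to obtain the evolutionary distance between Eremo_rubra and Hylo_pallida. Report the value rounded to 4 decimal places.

Differing sites — 5:C/T; 6:T/G; 11:T/C; 14:C/G.
p = 4/19 = 0.210526.
d = −0.75 · ln(1 − (4/3)·0.210526) = −0.75 · ln(0.719299) = −0.75 · (-0.329478) = 0.2471.

0.2471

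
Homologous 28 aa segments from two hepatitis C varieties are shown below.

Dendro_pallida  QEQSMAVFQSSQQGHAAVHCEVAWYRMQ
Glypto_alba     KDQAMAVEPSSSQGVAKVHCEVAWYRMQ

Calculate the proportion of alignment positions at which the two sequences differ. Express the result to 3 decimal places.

0.286

Differing sites — 1:Q/K; 2:E/D; 4:S/A; 8:F/E; 9:Q/P; 12:Q/S; 15:H/V; 17:A/K.
There are 8 differences over 28 sites, so p = 8/28 = 0.286.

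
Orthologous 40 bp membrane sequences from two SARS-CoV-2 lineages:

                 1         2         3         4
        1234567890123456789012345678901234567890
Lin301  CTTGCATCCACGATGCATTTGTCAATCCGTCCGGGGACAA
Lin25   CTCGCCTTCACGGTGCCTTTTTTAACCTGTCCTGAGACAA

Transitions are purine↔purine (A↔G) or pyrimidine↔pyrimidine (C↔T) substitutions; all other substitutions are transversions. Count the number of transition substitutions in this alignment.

7

The sequences differ at positions 3 (T/C, transition), 6 (A/C, transversion), 8 (C/T, transition), 13 (A/G, transition), 17 (A/C, transversion), 21 (G/T, transversion), 23 (C/T, transition), 26 (T/C, transition), 28 (C/T, transition), 33 (G/T, transversion), 35 (G/A, transition).
Of the 11 differences, 7 transitions and 4 transversions, so the answer is 7.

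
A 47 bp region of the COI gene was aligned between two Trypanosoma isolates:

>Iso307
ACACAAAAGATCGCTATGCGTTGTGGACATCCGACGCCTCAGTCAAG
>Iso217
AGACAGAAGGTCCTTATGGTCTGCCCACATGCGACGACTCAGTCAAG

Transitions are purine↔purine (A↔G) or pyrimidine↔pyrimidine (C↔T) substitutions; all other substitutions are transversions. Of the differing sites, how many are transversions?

8

The sequences differ at positions 2 (C/G, transversion), 6 (A/G, transition), 10 (A/G, transition), 13 (G/C, transversion), 14 (C/T, transition), 19 (C/G, transversion), 20 (G/T, transversion), 21 (T/C, transition), 24 (T/C, transition), 25 (G/C, transversion), 26 (G/C, transversion), 31 (C/G, transversion), 37 (C/A, transversion).
Of the 13 differences, 5 transitions and 8 transversions, so the answer is 8.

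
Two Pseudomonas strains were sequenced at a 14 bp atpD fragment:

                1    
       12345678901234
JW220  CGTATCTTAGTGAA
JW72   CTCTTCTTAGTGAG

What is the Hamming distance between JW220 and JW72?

Mismatches occur at site 2 (G→T), site 3 (T→C), site 4 (A→T), site 14 (A→G).
That gives 4 mismatches out of 14 aligned sites, so the Hamming distance is 4.

4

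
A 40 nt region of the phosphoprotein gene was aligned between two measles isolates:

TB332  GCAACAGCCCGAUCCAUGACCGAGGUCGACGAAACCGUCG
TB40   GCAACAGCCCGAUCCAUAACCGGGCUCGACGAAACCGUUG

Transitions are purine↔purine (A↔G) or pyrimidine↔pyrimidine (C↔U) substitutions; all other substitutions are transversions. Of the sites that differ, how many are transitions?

3

The sequences differ at positions 18 (G/A, transition), 23 (A/G, transition), 25 (G/C, transversion), 39 (C/U, transition).
Of the 4 differences, 3 transitions and 1 transversion, so the answer is 3.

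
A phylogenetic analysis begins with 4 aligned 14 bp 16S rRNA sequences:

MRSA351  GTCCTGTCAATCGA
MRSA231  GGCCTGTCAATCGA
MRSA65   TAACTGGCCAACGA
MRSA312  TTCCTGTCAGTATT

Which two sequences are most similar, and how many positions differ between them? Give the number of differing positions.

Pairwise Hamming distances:
  MRSA351 vs MRSA231: 1
  MRSA351 vs MRSA65: 6
  MRSA351 vs MRSA312: 5
  MRSA231 vs MRSA65: 6
  MRSA231 vs MRSA312: 6
  MRSA65 vs MRSA312: 9
The smallest is 1, between MRSA351 and MRSA231.

1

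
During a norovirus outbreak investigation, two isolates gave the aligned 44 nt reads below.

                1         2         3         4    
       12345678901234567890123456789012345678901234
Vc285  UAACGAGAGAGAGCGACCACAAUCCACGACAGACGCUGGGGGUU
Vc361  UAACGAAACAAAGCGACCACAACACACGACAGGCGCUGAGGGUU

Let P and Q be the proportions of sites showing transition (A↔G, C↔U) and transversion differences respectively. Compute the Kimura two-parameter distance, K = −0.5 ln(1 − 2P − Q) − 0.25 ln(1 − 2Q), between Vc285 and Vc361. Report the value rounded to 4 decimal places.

0.1831

Differing sites — 7:G/A (Ti); 9:G/C (Tv); 11:G/A (Ti); 23:U/C (Ti); 24:C/A (Tv); 33:A/G (Ti); 39:G/A (Ti).
Of the 7 differences, 5 transitions and 2 transversions over 44 sites: P = 5/44 = 0.113636, Q = 2/44 = 0.045455.
d = −0.5·ln(0.727273) − 0.25·ln(0.909090) = −0.5·(-0.318453) − 0.25·(-0.095311) = 0.1831.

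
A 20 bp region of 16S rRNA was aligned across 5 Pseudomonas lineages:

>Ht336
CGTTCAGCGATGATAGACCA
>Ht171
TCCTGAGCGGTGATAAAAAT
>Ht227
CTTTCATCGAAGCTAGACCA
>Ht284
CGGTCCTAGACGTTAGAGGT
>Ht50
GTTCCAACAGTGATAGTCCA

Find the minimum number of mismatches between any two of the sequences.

Pairwise Hamming distances:
  Ht336 vs Ht171: 9
  Ht336 vs Ht227: 4
  Ht336 vs Ht284: 9
  Ht336 vs Ht50: 7
  Ht171 vs Ht227: 12
  Ht171 vs Ht284: 13
  Ht171 vs Ht50: 12
  Ht227 vs Ht284: 9
  Ht227 vs Ht50: 8
  Ht284 vs Ht50: 15
The smallest is 4, between Ht336 and Ht227.

4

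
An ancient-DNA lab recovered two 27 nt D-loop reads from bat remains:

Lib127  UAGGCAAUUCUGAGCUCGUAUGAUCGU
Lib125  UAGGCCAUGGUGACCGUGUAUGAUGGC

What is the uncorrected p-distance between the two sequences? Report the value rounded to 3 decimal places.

0.296

Mismatches occur at site 6 (A→C), site 9 (U→G), site 10 (C→G), site 14 (G→C), site 16 (U→G), site 17 (C→U), site 25 (C→G), site 27 (U→C).
There are 8 differences over 27 sites, so p = 8/27 = 0.296.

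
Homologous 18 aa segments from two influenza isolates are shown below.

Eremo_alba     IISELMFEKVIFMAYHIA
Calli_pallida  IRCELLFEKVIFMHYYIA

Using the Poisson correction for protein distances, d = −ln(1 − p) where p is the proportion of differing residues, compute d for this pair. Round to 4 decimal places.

Mismatches occur at site 2 (I→R), site 3 (S→C), site 6 (M→L), site 14 (A→H), site 16 (H→Y).
p = 5/18 = 0.277778.
d = −ln(1 − 0.277778) = −ln(0.722222) = 0.3254.

0.3254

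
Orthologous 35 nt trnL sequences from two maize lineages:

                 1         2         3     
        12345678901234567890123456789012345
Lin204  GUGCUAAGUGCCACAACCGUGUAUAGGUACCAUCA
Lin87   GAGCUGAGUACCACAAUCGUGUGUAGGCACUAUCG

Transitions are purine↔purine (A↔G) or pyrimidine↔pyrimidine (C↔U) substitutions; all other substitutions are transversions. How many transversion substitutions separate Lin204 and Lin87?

Mismatches occur at site 2 (U↔A, transversion), site 6 (A↔G, transition), site 10 (G↔A, transition), site 17 (C↔U, transition), site 23 (A↔G, transition), site 28 (U↔C, transition), site 31 (C↔U, transition), site 35 (A↔G, transition).
Of the 8 differences, 7 transitions and 1 transversion, so the answer is 1.

1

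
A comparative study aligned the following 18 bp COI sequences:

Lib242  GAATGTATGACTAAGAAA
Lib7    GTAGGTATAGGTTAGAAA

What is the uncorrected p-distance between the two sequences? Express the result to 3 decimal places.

0.333

Differing sites — 2:A/T; 4:T/G; 9:G/A; 10:A/G; 11:C/G; 13:A/T.
There are 6 differences over 18 sites, so p = 6/18 = 0.333.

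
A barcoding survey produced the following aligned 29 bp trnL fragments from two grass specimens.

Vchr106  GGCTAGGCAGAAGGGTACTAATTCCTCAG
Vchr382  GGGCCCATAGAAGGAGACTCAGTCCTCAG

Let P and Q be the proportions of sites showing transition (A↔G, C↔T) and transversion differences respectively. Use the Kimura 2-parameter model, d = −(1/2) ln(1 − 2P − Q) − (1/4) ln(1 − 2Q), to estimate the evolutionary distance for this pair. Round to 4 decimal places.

0.4631

The sequences differ at positions 3 (C/G, transversion), 4 (T/C, transition), 5 (A/C, transversion), 6 (G/C, transversion), 7 (G/A, transition), 8 (C/T, transition), 15 (G/A, transition), 16 (T/G, transversion), 20 (A/C, transversion), 22 (T/G, transversion).
Of the 10 differences, 4 transitions and 6 transversions over 29 sites: P = 4/29 = 0.137931, Q = 6/29 = 0.206897.
d = −0.5·ln(0.517241) − 0.25·ln(0.586206) = −0.5·(-0.659246) − 0.25·(-0.534084) = 0.4631.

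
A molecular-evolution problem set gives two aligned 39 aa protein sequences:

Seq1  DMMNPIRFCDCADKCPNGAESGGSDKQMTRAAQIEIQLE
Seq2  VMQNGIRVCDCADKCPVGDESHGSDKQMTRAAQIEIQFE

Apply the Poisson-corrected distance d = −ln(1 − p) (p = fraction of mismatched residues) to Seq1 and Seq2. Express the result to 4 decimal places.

0.2296

Mismatches occur at site 1 (D/V), site 3 (M/Q), site 5 (P/G), site 8 (F/V), site 17 (N/V), site 19 (A/D), site 22 (G/H), site 38 (L/F).
p = 8/39 = 0.205128.
d = −ln(1 − 0.205128) = −ln(0.794872) = 0.2296.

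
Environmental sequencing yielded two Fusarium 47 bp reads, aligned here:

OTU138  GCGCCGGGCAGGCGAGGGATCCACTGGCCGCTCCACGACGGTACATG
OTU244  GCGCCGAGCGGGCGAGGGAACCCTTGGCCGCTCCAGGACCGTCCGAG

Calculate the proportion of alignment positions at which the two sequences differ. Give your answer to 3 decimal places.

0.213

The sequences differ at positions 7 (G/A), 10 (A/G), 20 (T/A), 23 (A/C), 24 (C/T), 36 (C/G), 40 (G/C), 43 (A/C), 45 (A/G), 46 (T/A).
There are 10 differences over 47 sites, so p = 10/47 = 0.213.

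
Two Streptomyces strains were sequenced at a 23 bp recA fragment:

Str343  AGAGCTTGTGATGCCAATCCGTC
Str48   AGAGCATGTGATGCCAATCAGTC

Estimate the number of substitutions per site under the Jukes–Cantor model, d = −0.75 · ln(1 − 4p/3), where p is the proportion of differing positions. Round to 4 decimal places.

The sequences differ at positions 6 (T/A), 20 (C/A).
p = 2/23 = 0.086957.
d = −0.75 · ln(1 − (4/3)·0.086957) = −0.75 · ln(0.884057) = −0.75 · (-0.123234) = 0.0924.

0.0924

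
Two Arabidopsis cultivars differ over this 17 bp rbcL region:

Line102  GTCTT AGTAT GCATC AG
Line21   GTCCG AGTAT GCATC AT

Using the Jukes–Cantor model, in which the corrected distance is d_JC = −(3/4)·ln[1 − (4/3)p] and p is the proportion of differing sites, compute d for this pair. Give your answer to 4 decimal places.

0.2012

Mismatches occur at site 4 (T↔C), site 5 (T↔G), site 17 (G↔T).
p = 3/17 = 0.176471.
d = −0.75 · ln(1 − (4/3)·0.176471) = −0.75 · ln(0.764705) = −0.75 · (-0.268265) = 0.2012.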